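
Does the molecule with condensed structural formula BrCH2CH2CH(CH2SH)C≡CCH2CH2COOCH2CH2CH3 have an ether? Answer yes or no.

no

Reading the structure from left to right:
  BrCH2: halogen on an sp³ carbon → alkyl halide.
  CH(CH2SH): pendant –CH2SH → thiol.
  C≡C: C≡C triple bond → alkyne.
  CH2COOCH2: –C(=O)–O–C with C on the carbonyl side → ester.
In CH2COOCH2, the C–O–C oxygen is adjacent to a C=O, so it belongs to an ester, not an ether.
The groups actually present are: alkyl halide, alkyne, ester, thiol.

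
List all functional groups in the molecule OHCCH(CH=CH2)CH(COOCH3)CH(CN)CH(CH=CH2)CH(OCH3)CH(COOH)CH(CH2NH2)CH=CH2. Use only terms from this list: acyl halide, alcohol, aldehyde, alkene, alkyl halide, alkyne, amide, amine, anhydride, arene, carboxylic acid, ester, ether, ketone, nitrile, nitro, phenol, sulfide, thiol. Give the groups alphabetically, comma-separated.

Working along the chain:
  OHC: terminal –CHO: carbonyl C bonded to H and C → aldehyde.
  CH(CH=CH2): pendant –CH=CH2: C=C double bond → alkene.
  CH(COOCH3): pendant –COOCH3: carbonyl C bonded to C and –OCH3 → ester.
  CH(CN): pendant –C≡N: nitrile.
  CH(CH=CH2): pendant –CH=CH2: C=C double bond → alkene.
  CH(OCH3): pendant –OCH3: C–O–C with sp³ C, no adjacent C=O → ether.
  CH(COOH): pendant –COOH: carbonyl C bonded to C and –OH → carboxylic acid.
  CH(CH2NH2): pendant –CH2NH2: N on sp³ C, no adjacent C=O → amine.
  CH=CH2: C=C double bond → alkene.

aldehyde, alkene, amine, carboxylic acid, ester, ether, nitrile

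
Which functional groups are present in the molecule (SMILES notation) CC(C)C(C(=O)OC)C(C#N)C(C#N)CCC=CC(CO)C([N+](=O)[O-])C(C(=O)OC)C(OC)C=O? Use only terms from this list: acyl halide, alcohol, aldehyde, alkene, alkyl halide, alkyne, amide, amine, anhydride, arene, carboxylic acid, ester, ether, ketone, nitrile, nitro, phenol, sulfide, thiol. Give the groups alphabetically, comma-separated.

pendant –COOCH3: carbonyl C bonded to C and –OCH3 → ester.
pendant –C≡N: nitrile.
pendant –C≡N: nitrile.
C=C double bond → alkene.
pendant –CH2OH on an sp³ backbone C → alcohol.
–NO2 on an sp³ carbon → nitro (the N=O is not a carbonyl).
pendant –COOCH3: carbonyl C bonded to C and –OCH3 → ester.
pendant –OCH3: C–O–C with sp³ C, no adjacent C=O → ether.
terminal –CHO: carbonyl C bonded to H and C → aldehyde.

alcohol, aldehyde, alkene, ester, ether, nitrile, nitro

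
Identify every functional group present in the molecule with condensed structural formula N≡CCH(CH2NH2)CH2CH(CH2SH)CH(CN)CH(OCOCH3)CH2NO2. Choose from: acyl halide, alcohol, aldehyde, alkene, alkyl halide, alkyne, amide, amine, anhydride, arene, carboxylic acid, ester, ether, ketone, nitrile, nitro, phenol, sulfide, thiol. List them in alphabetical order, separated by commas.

N≡C–: carbon triple-bonded to nitrogen → nitrile.
pendant –CH2NH2: N on sp³ C, no adjacent C=O → amine.
pendant –CH2SH → thiol.
pendant –C≡N: nitrile.
pendant –OC(=O)CH3: an acyloxy group → ester.
–NO2 on carbon → nitro group.

amine, ester, nitrile, nitro, thiol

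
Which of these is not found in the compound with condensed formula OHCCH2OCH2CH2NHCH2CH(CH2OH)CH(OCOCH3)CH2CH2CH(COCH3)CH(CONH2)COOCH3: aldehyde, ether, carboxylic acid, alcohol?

carboxylic acid

ether: present (CH2OCH2 — C–O–C with sp³ carbons on both sides and no adjacent C=O → ether).
alcohol: present (CH(CH2OH) — pendant –CH2OH on an sp³ backbone C → alcohol).
aldehyde: present (OHC — terminal –CHO: carbonyl C bonded to H and C → aldehyde).
carboxylic acid: absent. In each of CH(OCOCH3) and COOCH3, the acyl oxygen is bonded to carbon (–O–C), not to H, so this is an ester. In CH(CONH2), the carbonyl is bonded to nitrogen, not to –OH; that is an amide.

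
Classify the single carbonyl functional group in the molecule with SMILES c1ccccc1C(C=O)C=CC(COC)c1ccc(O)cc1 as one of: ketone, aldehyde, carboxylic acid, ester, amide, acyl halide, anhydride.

aldehyde

The carbonyl is in the CH(CHO) segment: pendant –CHO: carbonyl C bonded to C and H → aldehyde.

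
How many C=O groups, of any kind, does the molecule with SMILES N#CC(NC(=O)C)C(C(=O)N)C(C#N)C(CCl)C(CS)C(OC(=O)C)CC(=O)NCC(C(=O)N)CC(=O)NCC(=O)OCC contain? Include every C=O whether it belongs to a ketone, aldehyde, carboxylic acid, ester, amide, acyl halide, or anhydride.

7

CH(NHCOCH3): amide, 1 C=O (running total 1).
CH(CONH2): amide, 1 C=O (running total 2).
CH(OCOCH3): ester, 1 C=O (running total 3).
CH2CONHCH2: amide, 1 C=O (running total 4).
CH(CONH2): amide, 1 C=O (running total 5).
CH2CONHCH2: amide, 1 C=O (running total 6).
COOCH2CH3: ester, 1 C=O (running total 7).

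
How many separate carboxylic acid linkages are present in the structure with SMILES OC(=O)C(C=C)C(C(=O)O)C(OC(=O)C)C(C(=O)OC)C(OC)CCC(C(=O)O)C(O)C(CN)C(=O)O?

4

–COOH: carbonyl C bonded to –OH and C → carboxylic acid (the –OH is not a separate alcohol).
pendant –CH=CH2: C=C double bond → alkene.
pendant –COOH: carbonyl C bonded to C and –OH → carboxylic acid.
pendant –OC(=O)CH3: an acyloxy group → ester.
pendant –COOCH3: carbonyl C bonded to C and –OCH3 → ester.
pendant –OCH3: C–O–C with sp³ C, no adjacent C=O → ether.
pendant –COOH: carbonyl C bonded to C and –OH → carboxylic acid.
–OH on an sp³ carbon → alcohol (secondary).
pendant –CH2NH2: N on sp³ C, no adjacent C=O → amine.
–COOH: carbonyl C bonded to –OH and C → carboxylic acid (the –OH is not a separate alcohol).
Carboxylic acid appears at: HOOC, CH(COOH), CH(COOH), COOH → 4.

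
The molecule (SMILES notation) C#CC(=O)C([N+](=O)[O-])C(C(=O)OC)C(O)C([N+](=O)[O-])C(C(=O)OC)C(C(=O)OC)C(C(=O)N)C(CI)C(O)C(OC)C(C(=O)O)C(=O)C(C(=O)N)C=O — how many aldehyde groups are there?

Taking each segment in turn:
  HC≡C: C≡C triple bond → alkyne.
  CO: –C(=O)– with carbon on both sides → ketone.
  CH(NO2): –NO2 on an sp³ carbon → nitro (the N=O is not a carbonyl).
  CH(COOCH3): pendant –COOCH3: carbonyl C bonded to C and –OCH3 → ester.
  CH(OH): –OH on an sp³ carbon → alcohol (secondary).
  CH(NO2): –NO2 on an sp³ carbon → nitro (the N=O is not a carbonyl).
  CH(COOCH3): pendant –COOCH3: carbonyl C bonded to C and –OCH3 → ester.
  CH(COOCH3): pendant –COOCH3: carbonyl C bonded to C and –OCH3 → ester.
  CH(CONH2): pendant –CONH2: carbonyl C bonded to C and N → amide.
  CH(CH2I): pendant –CH2X: halogen on sp³ carbon → alkyl halide.
  CH(OH): –OH on an sp³ carbon → alcohol (secondary).
  CH(OCH3): pendant –OCH3: C–O–C with sp³ C, no adjacent C=O → ether.
  CH(COOH): pendant –COOH: carbonyl C bonded to C and –OH → carboxylic acid.
  CO: –C(=O)– with carbon on both sides → ketone.
  CH(CONH2): pendant –CONH2: carbonyl C bonded to C and N → amide.
  CHO: terminal –CHO: carbonyl C bonded to H and C → aldehyde.
Aldehyde appears at: CHO → 1.

1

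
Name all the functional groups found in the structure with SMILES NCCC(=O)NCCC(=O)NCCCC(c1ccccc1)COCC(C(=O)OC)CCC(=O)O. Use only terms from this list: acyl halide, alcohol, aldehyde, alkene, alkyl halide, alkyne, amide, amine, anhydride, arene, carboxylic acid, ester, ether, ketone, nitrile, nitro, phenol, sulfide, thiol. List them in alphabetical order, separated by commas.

amide, amine, arene, carboxylic acid, ester, ether

Reading the structure from left to right:
  H2NCH2: –NH2 on an sp³ carbon with no adjacent C=O → amine.
  CH2CONHCH2: –C(=O)–N– linkage → amide (the N is not an amine).
  CH2CONHCH2: –C(=O)–N– linkage → amide (the N is not an amine).
  CH(C6H5): pendant –C6H5: benzene ring → arene.
  CH2OCH2: C–O–C with sp³ carbons on both sides and no adjacent C=O → ether.
  CH(COOCH3): pendant –COOCH3: carbonyl C bonded to C and –OCH3 → ester.
  COOH: –COOH: carbonyl C bonded to –OH and C → carboxylic acid (the –OH is not a separate alcohol).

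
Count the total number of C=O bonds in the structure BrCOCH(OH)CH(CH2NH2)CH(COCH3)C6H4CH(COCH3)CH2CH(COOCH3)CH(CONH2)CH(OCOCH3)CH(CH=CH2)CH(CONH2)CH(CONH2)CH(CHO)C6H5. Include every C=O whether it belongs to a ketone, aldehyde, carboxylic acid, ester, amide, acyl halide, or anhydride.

BrCO: acyl halide, 1 C=O (running total 1).
CH(COCH3): ketone, 1 C=O (running total 2).
CH(COCH3): ketone, 1 C=O (running total 3).
CH(COOCH3): ester, 1 C=O (running total 4).
CH(CONH2): amide, 1 C=O (running total 5).
CH(OCOCH3): ester, 1 C=O (running total 6).
CH(CONH2): amide, 1 C=O (running total 7).
CH(CONH2): amide, 1 C=O (running total 8).
CH(CHO): aldehyde, 1 C=O (running total 9).

9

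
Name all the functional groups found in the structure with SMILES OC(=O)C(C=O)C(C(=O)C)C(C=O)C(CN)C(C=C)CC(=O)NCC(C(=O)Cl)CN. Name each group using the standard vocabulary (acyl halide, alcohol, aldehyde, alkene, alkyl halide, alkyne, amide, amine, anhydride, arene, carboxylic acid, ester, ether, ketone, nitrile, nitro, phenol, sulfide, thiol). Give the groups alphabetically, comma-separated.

Working along the chain:
  HOOC: –COOH: carbonyl C bonded to –OH and C → carboxylic acid (the –OH is not a separate alcohol).
  CH(CHO): pendant –CHO: carbonyl C bonded to C and H → aldehyde.
  CH(COCH3): pendant –COCH3: carbonyl C bonded to two carbons → ketone.
  CH(CHO): pendant –CHO: carbonyl C bonded to C and H → aldehyde.
  CH(CH2NH2): pendant –CH2NH2: N on sp³ C, no adjacent C=O → amine.
  CH(CH=CH2): pendant –CH=CH2: C=C double bond → alkene.
  CH2CONHCH2: –C(=O)–N– linkage → amide (the N is not an amine).
  CH(COCl): pendant –C(=O)X: carbonyl C bonded to C and halogen → acyl halide.
  CH2NH2: –NH2 on an sp³ carbon with no adjacent C=O → amine.

acyl halide, aldehyde, alkene, amide, amine, carboxylic acid, ketone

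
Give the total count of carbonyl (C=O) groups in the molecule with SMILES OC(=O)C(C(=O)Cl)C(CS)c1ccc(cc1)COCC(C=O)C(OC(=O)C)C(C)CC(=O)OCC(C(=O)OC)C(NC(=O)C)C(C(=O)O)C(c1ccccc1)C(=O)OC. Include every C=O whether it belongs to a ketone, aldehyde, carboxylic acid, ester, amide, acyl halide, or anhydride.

9

HOOC: carboxylic acid, 1 C=O (running total 1).
CH(COCl): acyl halide, 1 C=O (running total 2).
CH(CHO): aldehyde, 1 C=O (running total 3).
CH(OCOCH3): ester, 1 C=O (running total 4).
CH2COOCH2: ester, 1 C=O (running total 5).
CH(COOCH3): ester, 1 C=O (running total 6).
CH(NHCOCH3): amide, 1 C=O (running total 7).
CH(COOH): carboxylic acid, 1 C=O (running total 8).
COOCH3: ester, 1 C=O (running total 9).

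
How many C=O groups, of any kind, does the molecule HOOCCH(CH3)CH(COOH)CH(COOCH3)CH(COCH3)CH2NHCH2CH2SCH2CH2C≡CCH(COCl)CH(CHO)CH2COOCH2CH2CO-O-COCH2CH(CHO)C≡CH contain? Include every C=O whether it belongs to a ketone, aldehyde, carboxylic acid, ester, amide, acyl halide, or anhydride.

10

HOOC: carboxylic acid, 1 C=O (running total 1).
CH(COOH): carboxylic acid, 1 C=O (running total 2).
CH(COOCH3): ester, 1 C=O (running total 3).
CH(COCH3): ketone, 1 C=O (running total 4).
CH(COCl): acyl halide, 1 C=O (running total 5).
CH(CHO): aldehyde, 1 C=O (running total 6).
CH2COOCH2: ester, 1 C=O (running total 7).
CH2CO-O-COCH2: anhydride, 2 C=O (running total 9).
CH(CHO): aldehyde, 1 C=O (running total 10).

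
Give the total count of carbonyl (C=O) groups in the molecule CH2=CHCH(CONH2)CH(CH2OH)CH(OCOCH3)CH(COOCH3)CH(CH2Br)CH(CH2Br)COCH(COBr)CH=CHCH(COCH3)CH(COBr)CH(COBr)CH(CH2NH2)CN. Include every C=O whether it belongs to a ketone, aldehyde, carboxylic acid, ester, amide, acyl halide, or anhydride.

CH(CONH2): amide, 1 C=O (running total 1).
CH(OCOCH3): ester, 1 C=O (running total 2).
CH(COOCH3): ester, 1 C=O (running total 3).
CO: ketone, 1 C=O (running total 4).
CH(COBr): acyl halide, 1 C=O (running total 5).
CH(COCH3): ketone, 1 C=O (running total 6).
CH(COBr): acyl halide, 1 C=O (running total 7).
CH(COBr): acyl halide, 1 C=O (running total 8).

8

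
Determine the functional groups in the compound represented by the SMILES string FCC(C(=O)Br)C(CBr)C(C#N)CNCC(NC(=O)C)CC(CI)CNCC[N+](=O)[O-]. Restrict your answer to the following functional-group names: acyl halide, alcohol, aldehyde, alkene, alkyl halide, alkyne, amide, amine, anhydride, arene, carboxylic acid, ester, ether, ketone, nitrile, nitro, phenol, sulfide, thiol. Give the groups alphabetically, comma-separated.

halogen on an sp³ carbon → alkyl halide.
pendant –C(=O)X: carbonyl C bonded to C and halogen → acyl halide.
pendant –CH2X: halogen on sp³ carbon → alkyl halide.
pendant –C≡N: nitrile.
C–N–C with sp³ carbons and no adjacent C=O → amine (secondary).
pendant –NHC(=O)CH3: N bonded to a carbonyl → amide (not amine).
pendant –CH2X: halogen on sp³ carbon → alkyl halide.
C–N–C with sp³ carbons and no adjacent C=O → amine (secondary).
–NO2 on carbon → nitro group.

acyl halide, alkyl halide, amide, amine, nitrile, nitro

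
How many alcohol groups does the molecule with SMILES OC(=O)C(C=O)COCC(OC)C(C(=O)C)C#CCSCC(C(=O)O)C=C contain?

Reading the structure from left to right:
  HOOC: –COOH: carbonyl C bonded to –OH and C → carboxylic acid (the –OH is not a separate alcohol).
  CH(CHO): pendant –CHO: carbonyl C bonded to C and H → aldehyde.
  CH2OCH2: C–O–C with sp³ carbons on both sides and no adjacent C=O → ether.
  CH(OCH3): pendant –OCH3: C–O–C with sp³ C, no adjacent C=O → ether.
  CH(COCH3): pendant –COCH3: carbonyl C bonded to two carbons → ketone.
  C≡C: C≡C triple bond → alkyne.
  CH2SCH2: C–S–C linkage → sulfide (thioether).
  CH(COOH): pendant –COOH: carbonyl C bonded to C and –OH → carboxylic acid.
  CH=CH2: C=C double bond → alkene.
No segment is a alcohol: HOOC is carboxylic acid, not alcohol; CH(CHO) is aldehyde, not alcohol; CH2OCH2 is ether, not alcohol. → 0.

0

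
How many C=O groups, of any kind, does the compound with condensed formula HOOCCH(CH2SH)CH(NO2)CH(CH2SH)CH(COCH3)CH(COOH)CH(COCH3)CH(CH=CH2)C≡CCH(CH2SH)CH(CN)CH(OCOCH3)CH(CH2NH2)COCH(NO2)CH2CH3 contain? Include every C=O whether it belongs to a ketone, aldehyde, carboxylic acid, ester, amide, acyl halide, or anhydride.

HOOC: carboxylic acid, 1 C=O (running total 1).
CH(COCH3): ketone, 1 C=O (running total 2).
CH(COOH): carboxylic acid, 1 C=O (running total 3).
CH(COCH3): ketone, 1 C=O (running total 4).
CH(OCOCH3): ester, 1 C=O (running total 5).
CO: ketone, 1 C=O (running total 6).

6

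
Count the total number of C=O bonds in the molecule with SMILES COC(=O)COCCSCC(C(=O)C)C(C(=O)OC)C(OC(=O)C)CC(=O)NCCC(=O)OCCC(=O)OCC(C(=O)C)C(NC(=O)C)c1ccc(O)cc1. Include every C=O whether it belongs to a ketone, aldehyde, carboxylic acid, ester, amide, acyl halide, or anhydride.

CH3OOC: ester, 1 C=O (running total 1).
CH(COCH3): ketone, 1 C=O (running total 2).
CH(COOCH3): ester, 1 C=O (running total 3).
CH(OCOCH3): ester, 1 C=O (running total 4).
CH2CONHCH2: amide, 1 C=O (running total 5).
CH2COOCH2: ester, 1 C=O (running total 6).
CH2COOCH2: ester, 1 C=O (running total 7).
CH(COCH3): ketone, 1 C=O (running total 8).
CH(NHCOCH3): amide, 1 C=O (running total 9).

9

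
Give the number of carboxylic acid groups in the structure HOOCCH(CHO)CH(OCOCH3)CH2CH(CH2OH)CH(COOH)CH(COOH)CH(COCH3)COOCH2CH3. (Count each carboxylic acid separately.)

3

Reading the structure from left to right:
  HOOC: –COOH: carbonyl C bonded to –OH and C → carboxylic acid (the –OH is not a separate alcohol).
  CH(CHO): pendant –CHO: carbonyl C bonded to C and H → aldehyde.
  CH(OCOCH3): pendant –OC(=O)CH3: an acyloxy group → ester.
  CH(CH2OH): pendant –CH2OH on an sp³ backbone C → alcohol.
  CH(COOH): pendant –COOH: carbonyl C bonded to C and –OH → carboxylic acid.
  CH(COOH): pendant –COOH: carbonyl C bonded to C and –OH → carboxylic acid.
  CH(COCH3): pendant –COCH3: carbonyl C bonded to two carbons → ketone.
  COOCH2CH3: –C(=O)OCH2CH3: carbonyl C bonded to C and to –OEt → ester.
Carboxylic acid appears at: HOOC, CH(COOH), CH(COOH) → 3.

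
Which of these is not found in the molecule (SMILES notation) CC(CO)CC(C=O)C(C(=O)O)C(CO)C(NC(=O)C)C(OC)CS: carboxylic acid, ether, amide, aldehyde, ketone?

ketone

aldehyde: present (CH(CHO) — pendant –CHO: carbonyl C bonded to C and H → aldehyde).
carboxylic acid: present (CH(COOH) — pendant –COOH: carbonyl C bonded to C and –OH → carboxylic acid).
ether: present (CH(OCH3) — pendant –OCH3: C–O–C with sp³ C, no adjacent C=O → ether).
amide: present (CH(NHCOCH3) — pendant –NHC(=O)CH3: N bonded to a carbonyl → amide (not amine)).
ketone: absent. In CH(NHCOCH3), the C=O is bonded to nitrogen, which defines an amide, not a ketone. In CH(COOH), the C=O bears an –OH, making it a carboxylic acid rather than a ketone. In CH(CHO), the carbonyl carbon carries an H, so it is an aldehyde, not a ketone.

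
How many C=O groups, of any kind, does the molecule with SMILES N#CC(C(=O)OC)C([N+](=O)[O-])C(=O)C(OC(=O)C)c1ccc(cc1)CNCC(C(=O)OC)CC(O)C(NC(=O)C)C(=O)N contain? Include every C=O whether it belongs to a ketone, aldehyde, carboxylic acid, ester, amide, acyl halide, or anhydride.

6

CH(COOCH3): ester, 1 C=O (running total 1).
CO: ketone, 1 C=O (running total 2).
CH(OCOCH3): ester, 1 C=O (running total 3).
CH(COOCH3): ester, 1 C=O (running total 4).
CH(NHCOCH3): amide, 1 C=O (running total 5).
CONH2: amide, 1 C=O (running total 6).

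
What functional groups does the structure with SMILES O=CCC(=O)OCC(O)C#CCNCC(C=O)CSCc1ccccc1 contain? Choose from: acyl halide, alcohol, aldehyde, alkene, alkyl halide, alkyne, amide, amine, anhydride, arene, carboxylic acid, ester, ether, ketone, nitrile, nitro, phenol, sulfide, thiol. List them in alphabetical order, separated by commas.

alcohol, aldehyde, alkyne, amine, arene, ester, sulfide

Taking each segment in turn:
  OHC: terminal –CHO: carbonyl C bonded to H and C → aldehyde.
  CH2COOCH2: –C(=O)–O–C with C on the carbonyl side → ester.
  CH(OH): –OH on an sp³ carbon → alcohol (secondary).
  C≡C: C≡C triple bond → alkyne.
  CH2NHCH2: C–N–C with sp³ carbons and no adjacent C=O → amine (secondary).
  CH(CHO): pendant –CHO: carbonyl C bonded to C and H → aldehyde.
  CH2SCH2: C–S–C linkage → sulfide (thioether).
  C6H5: –C6H5 phenyl ring → arene.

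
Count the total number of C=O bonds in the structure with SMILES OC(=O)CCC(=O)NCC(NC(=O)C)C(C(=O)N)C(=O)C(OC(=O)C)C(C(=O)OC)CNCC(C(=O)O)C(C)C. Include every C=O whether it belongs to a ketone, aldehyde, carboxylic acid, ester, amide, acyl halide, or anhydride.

8

HOOC: carboxylic acid, 1 C=O (running total 1).
CH2CONHCH2: amide, 1 C=O (running total 2).
CH(NHCOCH3): amide, 1 C=O (running total 3).
CH(CONH2): amide, 1 C=O (running total 4).
CO: ketone, 1 C=O (running total 5).
CH(OCOCH3): ester, 1 C=O (running total 6).
CH(COOCH3): ester, 1 C=O (running total 7).
CH(COOH): carboxylic acid, 1 C=O (running total 8).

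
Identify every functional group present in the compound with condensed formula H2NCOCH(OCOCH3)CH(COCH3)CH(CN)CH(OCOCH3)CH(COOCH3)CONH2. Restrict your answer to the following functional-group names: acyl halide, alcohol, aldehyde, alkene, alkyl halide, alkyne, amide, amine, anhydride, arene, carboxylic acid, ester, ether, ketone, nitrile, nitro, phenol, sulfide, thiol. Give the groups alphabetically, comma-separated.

amide, ester, ketone, nitrile

–C(=O)NH2: carbonyl C bonded to C and to N → amide (the N is not a separate amine).
pendant –OC(=O)CH3: an acyloxy group → ester.
pendant –COCH3: carbonyl C bonded to two carbons → ketone.
pendant –C≡N: nitrile.
pendant –OC(=O)CH3: an acyloxy group → ester.
pendant –COOCH3: carbonyl C bonded to C and –OCH3 → ester.
–C(=O)NH2: carbonyl C bonded to C and to N → amide (the N is not a separate amine).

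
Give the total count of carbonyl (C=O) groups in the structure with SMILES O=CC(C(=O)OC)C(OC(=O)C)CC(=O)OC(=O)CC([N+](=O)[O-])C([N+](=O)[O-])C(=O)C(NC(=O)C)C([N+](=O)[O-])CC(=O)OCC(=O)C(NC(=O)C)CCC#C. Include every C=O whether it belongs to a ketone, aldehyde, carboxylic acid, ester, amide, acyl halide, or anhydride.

OHC: aldehyde, 1 C=O (running total 1).
CH(COOCH3): ester, 1 C=O (running total 2).
CH(OCOCH3): ester, 1 C=O (running total 3).
CH2CO-O-COCH2: anhydride, 2 C=O (running total 5).
CO: ketone, 1 C=O (running total 6).
CH(NHCOCH3): amide, 1 C=O (running total 7).
CH2COOCH2: ester, 1 C=O (running total 8).
CO: ketone, 1 C=O (running total 9).
CH(NHCOCH3): amide, 1 C=O (running total 10).

10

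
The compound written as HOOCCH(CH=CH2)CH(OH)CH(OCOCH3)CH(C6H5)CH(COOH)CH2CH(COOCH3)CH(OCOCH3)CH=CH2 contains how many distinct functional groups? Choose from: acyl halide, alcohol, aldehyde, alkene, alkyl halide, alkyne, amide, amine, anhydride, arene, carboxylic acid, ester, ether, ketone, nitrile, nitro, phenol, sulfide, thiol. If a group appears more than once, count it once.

–COOH: carbonyl C bonded to –OH and C → carboxylic acid (the –OH is not a separate alcohol).
pendant –CH=CH2: C=C double bond → alkene.
–OH on an sp³ carbon → alcohol (secondary).
pendant –OC(=O)CH3: an acyloxy group → ester.
pendant –C6H5: benzene ring → arene.
pendant –COOH: carbonyl C bonded to C and –OH → carboxylic acid.
pendant –COOCH3: carbonyl C bonded to C and –OCH3 → ester.
pendant –OC(=O)CH3: an acyloxy group → ester.
C=C double bond → alkene.
Distinct types present: alcohol, alkene, arene, carboxylic acid, ester.

5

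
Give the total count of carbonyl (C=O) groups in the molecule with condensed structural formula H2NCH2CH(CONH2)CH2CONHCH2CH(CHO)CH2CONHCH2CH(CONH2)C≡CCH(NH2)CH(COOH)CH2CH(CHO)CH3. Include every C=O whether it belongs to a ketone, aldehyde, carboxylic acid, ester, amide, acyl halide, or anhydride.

CH(CONH2): amide, 1 C=O (running total 1).
CH2CONHCH2: amide, 1 C=O (running total 2).
CH(CHO): aldehyde, 1 C=O (running total 3).
CH2CONHCH2: amide, 1 C=O (running total 4).
CH(CONH2): amide, 1 C=O (running total 5).
CH(COOH): carboxylic acid, 1 C=O (running total 6).
CH(CHO): aldehyde, 1 C=O (running total 7).

7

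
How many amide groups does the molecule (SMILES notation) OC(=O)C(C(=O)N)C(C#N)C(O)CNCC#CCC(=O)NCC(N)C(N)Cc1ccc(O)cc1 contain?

Working along the chain:
  HOOC: –COOH: carbonyl C bonded to –OH and C → carboxylic acid (the –OH is not a separate alcohol).
  CH(CONH2): pendant –CONH2: carbonyl C bonded to C and N → amide.
  CH(CN): pendant –C≡N: nitrile.
  CH(OH): –OH on an sp³ carbon → alcohol (secondary).
  CH2NHCH2: C–N–C with sp³ carbons and no adjacent C=O → amine (secondary).
  C≡C: C≡C triple bond → alkyne.
  CH2CONHCH2: –C(=O)–N– linkage → amide (the N is not an amine).
  CH(NH2): –NH2 on an sp³ carbon with no adjacent C=O → amine.
  CH(NH2): –NH2 on an sp³ carbon with no adjacent C=O → amine.
  C6H4OH: –OH attached directly to an aromatic ring → phenol (not alcohol); the ring itself is an arene.
Amide appears at: CH(CONH2), CH2CONHCH2 → 2.

2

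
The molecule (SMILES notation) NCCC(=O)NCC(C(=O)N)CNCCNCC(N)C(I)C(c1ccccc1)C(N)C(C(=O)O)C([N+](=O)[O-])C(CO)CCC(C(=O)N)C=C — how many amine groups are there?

Working along the chain:
  H2NCH2: –NH2 on an sp³ carbon with no adjacent C=O → amine.
  CH2CONHCH2: –C(=O)–N– linkage → amide (the N is not an amine).
  CH(CONH2): pendant –CONH2: carbonyl C bonded to C and N → amide.
  CH2NHCH2: C–N–C with sp³ carbons and no adjacent C=O → amine (secondary).
  CH2NHCH2: C–N–C with sp³ carbons and no adjacent C=O → amine (secondary).
  CH(NH2): –NH2 on an sp³ carbon with no adjacent C=O → amine.
  CH(I): halogen on an sp³ carbon → alkyl halide.
  CH(C6H5): pendant –C6H5: benzene ring → arene.
  CH(NH2): –NH2 on an sp³ carbon with no adjacent C=O → amine.
  CH(COOH): pendant –COOH: carbonyl C bonded to C and –OH → carboxylic acid.
  CH(NO2): –NO2 on an sp³ carbon → nitro (the N=O is not a carbonyl).
  CH(CH2OH): pendant –CH2OH on an sp³ backbone C → alcohol.
  CH(CONH2): pendant –CONH2: carbonyl C bonded to C and N → amide.
  CH=CH2: C=C double bond → alkene.
Amine appears at: H2NCH2, CH2NHCH2, CH2NHCH2, CH(NH2), CH(NH2) → 5.

5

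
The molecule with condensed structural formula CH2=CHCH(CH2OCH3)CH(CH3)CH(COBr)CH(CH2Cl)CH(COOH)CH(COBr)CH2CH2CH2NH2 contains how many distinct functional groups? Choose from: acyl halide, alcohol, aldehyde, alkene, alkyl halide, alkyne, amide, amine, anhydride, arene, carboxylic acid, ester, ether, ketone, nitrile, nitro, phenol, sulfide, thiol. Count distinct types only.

6

Working along the chain:
  CH2=CH: C=C double bond → alkene.
  CH(CH2OCH3): pendant –CH2OCH3: C–O–C linkage → ether.
  CH(COBr): pendant –C(=O)X: carbonyl C bonded to C and halogen → acyl halide.
  CH(CH2Cl): pendant –CH2X: halogen on sp³ carbon → alkyl halide.
  CH(COOH): pendant –COOH: carbonyl C bonded to C and –OH → carboxylic acid.
  CH(COBr): pendant –C(=O)X: carbonyl C bonded to C and halogen → acyl halide.
  CH2NH2: –NH2 on an sp³ carbon with no adjacent C=O → amine.
Distinct types present: acyl halide, alkene, alkyl halide, amine, carboxylic acid, ether.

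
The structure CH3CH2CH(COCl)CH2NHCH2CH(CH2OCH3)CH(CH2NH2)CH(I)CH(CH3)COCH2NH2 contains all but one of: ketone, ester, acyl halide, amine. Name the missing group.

ester

amine: present (CH2NHCH2 — C–N–C with sp³ carbons and no adjacent C=O → amine (secondary)).
acyl halide: present (CH(COCl) — pendant –C(=O)X: carbonyl C bonded to C and halogen → acyl halide).
ketone: present (CO — –C(=O)– with carbon on both sides → ketone).
ester: no segment matches this pattern.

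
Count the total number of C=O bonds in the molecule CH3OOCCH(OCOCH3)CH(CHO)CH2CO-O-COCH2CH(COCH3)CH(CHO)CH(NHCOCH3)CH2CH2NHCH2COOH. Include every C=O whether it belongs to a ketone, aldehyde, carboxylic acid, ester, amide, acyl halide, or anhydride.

CH3OOC: ester, 1 C=O (running total 1).
CH(OCOCH3): ester, 1 C=O (running total 2).
CH(CHO): aldehyde, 1 C=O (running total 3).
CH2CO-O-COCH2: anhydride, 2 C=O (running total 5).
CH(COCH3): ketone, 1 C=O (running total 6).
CH(CHO): aldehyde, 1 C=O (running total 7).
CH(NHCOCH3): amide, 1 C=O (running total 8).
COOH: carboxylic acid, 1 C=O (running total 9).

9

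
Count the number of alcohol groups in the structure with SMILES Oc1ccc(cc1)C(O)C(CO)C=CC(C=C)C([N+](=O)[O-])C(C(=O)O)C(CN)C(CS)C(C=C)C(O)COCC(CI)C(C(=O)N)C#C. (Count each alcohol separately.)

3

Working along the chain:
  HOC6H4: –OH attached directly to an aromatic ring → phenol (not alcohol); the ring itself is an arene.
  CH(OH): –OH on an sp³ carbon → alcohol (secondary).
  CH(CH2OH): pendant –CH2OH on an sp³ backbone C → alcohol.
  CH=CH: C=C double bond → alkene.
  CH(CH=CH2): pendant –CH=CH2: C=C double bond → alkene.
  CH(NO2): –NO2 on an sp³ carbon → nitro (the N=O is not a carbonyl).
  CH(COOH): pendant –COOH: carbonyl C bonded to C and –OH → carboxylic acid.
  CH(CH2NH2): pendant –CH2NH2: N on sp³ C, no adjacent C=O → amine.
  CH(CH2SH): pendant –CH2SH → thiol.
  CH(CH=CH2): pendant –CH=CH2: C=C double bond → alkene.
  CH(OH): –OH on an sp³ carbon → alcohol (secondary).
  CH2OCH2: C–O–C with sp³ carbons on both sides and no adjacent C=O → ether.
  CH(CH2I): pendant –CH2X: halogen on sp³ carbon → alkyl halide.
  CH(CONH2): pendant –CONH2: carbonyl C bonded to C and N → amide.
  C≡CH: C≡C triple bond → alkyne.
Alcohol appears at: CH(OH), CH(CH2OH), CH(OH) → 3.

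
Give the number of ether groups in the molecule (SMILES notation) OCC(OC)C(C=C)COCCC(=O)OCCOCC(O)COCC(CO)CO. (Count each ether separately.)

Reading the structure from left to right:
  HOCH2: HO– on an sp³ carbon → alcohol.
  CH(OCH3): pendant –OCH3: C–O–C with sp³ C, no adjacent C=O → ether.
  CH(CH=CH2): pendant –CH=CH2: C=C double bond → alkene.
  CH2OCH2: C–O–C with sp³ carbons on both sides and no adjacent C=O → ether.
  CH2COOCH2: –C(=O)–O–C with C on the carbonyl side → ester.
  CH2OCH2: C–O–C with sp³ carbons on both sides and no adjacent C=O → ether.
  CH(OH): –OH on an sp³ carbon → alcohol (secondary).
  CH2OCH2: C–O–C with sp³ carbons on both sides and no adjacent C=O → ether.
  CH(CH2OH): pendant –CH2OH on an sp³ backbone C → alcohol.
  CH2OH: –OH on an sp³ carbon → alcohol.
Ether appears at: CH(OCH3), CH2OCH2, CH2OCH2, CH2OCH2 → 4.

4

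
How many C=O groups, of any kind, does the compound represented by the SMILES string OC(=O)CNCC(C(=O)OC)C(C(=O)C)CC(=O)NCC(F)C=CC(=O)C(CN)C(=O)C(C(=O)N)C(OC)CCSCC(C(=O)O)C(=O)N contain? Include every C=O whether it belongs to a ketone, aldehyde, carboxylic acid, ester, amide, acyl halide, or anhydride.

HOOC: carboxylic acid, 1 C=O (running total 1).
CH(COOCH3): ester, 1 C=O (running total 2).
CH(COCH3): ketone, 1 C=O (running total 3).
CH2CONHCH2: amide, 1 C=O (running total 4).
CO: ketone, 1 C=O (running total 5).
CO: ketone, 1 C=O (running total 6).
CH(CONH2): amide, 1 C=O (running total 7).
CH(COOH): carboxylic acid, 1 C=O (running total 8).
CONH2: amide, 1 C=O (running total 9).

9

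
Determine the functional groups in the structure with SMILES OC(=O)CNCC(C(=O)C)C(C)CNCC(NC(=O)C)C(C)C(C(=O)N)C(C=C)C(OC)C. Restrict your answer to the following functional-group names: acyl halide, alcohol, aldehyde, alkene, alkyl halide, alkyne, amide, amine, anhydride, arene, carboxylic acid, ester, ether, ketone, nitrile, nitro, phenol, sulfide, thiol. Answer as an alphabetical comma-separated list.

–COOH: carbonyl C bonded to –OH and C → carboxylic acid (the –OH is not a separate alcohol).
C–N–C with sp³ carbons and no adjacent C=O → amine (secondary).
pendant –COCH3: carbonyl C bonded to two carbons → ketone.
C–N–C with sp³ carbons and no adjacent C=O → amine (secondary).
pendant –NHC(=O)CH3: N bonded to a carbonyl → amide (not amine).
pendant –CONH2: carbonyl C bonded to C and N → amide.
pendant –CH=CH2: C=C double bond → alkene.
pendant –OCH3: C–O–C with sp³ C, no adjacent C=O → ether.

alkene, amide, amine, carboxylic acid, ether, ketone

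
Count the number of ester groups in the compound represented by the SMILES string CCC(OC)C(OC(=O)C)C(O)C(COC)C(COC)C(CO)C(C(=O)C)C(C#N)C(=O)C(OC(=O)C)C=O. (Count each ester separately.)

pendant –OCH3: C–O–C with sp³ C, no adjacent C=O → ether.
pendant –OC(=O)CH3: an acyloxy group → ester.
–OH on an sp³ carbon → alcohol (secondary).
pendant –CH2OCH3: C–O–C linkage → ether.
pendant –CH2OCH3: C–O–C linkage → ether.
pendant –CH2OH on an sp³ backbone C → alcohol.
pendant –COCH3: carbonyl C bonded to two carbons → ketone.
pendant –C≡N: nitrile.
–C(=O)– with carbon on both sides → ketone.
pendant –OC(=O)CH3: an acyloxy group → ester.
terminal –CHO: carbonyl C bonded to H and C → aldehyde.
Ester appears at: CH(OCOCH3), CH(OCOCH3) → 2.

2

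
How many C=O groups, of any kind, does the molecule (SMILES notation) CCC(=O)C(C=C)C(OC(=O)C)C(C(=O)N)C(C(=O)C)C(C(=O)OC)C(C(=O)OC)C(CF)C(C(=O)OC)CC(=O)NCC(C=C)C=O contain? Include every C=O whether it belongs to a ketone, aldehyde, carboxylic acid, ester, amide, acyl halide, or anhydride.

9

CO: ketone, 1 C=O (running total 1).
CH(OCOCH3): ester, 1 C=O (running total 2).
CH(CONH2): amide, 1 C=O (running total 3).
CH(COCH3): ketone, 1 C=O (running total 4).
CH(COOCH3): ester, 1 C=O (running total 5).
CH(COOCH3): ester, 1 C=O (running total 6).
CH(COOCH3): ester, 1 C=O (running total 7).
CH2CONHCH2: amide, 1 C=O (running total 8).
CHO: aldehyde, 1 C=O (running total 9).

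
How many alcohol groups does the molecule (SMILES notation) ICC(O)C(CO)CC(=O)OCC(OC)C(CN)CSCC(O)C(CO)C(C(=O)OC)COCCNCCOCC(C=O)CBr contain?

halogen on an sp³ carbon → alkyl halide.
–OH on an sp³ carbon → alcohol (secondary).
pendant –CH2OH on an sp³ backbone C → alcohol.
–C(=O)–O–C with C on the carbonyl side → ester.
pendant –OCH3: C–O–C with sp³ C, no adjacent C=O → ether.
pendant –CH2NH2: N on sp³ C, no adjacent C=O → amine.
C–S–C linkage → sulfide (thioether).
–OH on an sp³ carbon → alcohol (secondary).
pendant –CH2OH on an sp³ backbone C → alcohol.
pendant –COOCH3: carbonyl C bonded to C and –OCH3 → ester.
C–O–C with sp³ carbons on both sides and no adjacent C=O → ether.
C–N–C with sp³ carbons and no adjacent C=O → amine (secondary).
C–O–C with sp³ carbons on both sides and no adjacent C=O → ether.
pendant –CHO: carbonyl C bonded to C and H → aldehyde.
halogen on an sp³ carbon → alkyl halide.
Alcohol appears at: CH(OH), CH(CH2OH), CH(OH), CH(CH2OH) → 4.

4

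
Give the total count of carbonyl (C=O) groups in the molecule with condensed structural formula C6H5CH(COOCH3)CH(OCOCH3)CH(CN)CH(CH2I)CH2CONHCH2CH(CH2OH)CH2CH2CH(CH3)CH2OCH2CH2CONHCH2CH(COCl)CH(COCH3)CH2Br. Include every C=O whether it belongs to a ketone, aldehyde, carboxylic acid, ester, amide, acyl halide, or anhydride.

CH(COOCH3): ester, 1 C=O (running total 1).
CH(OCOCH3): ester, 1 C=O (running total 2).
CH2CONHCH2: amide, 1 C=O (running total 3).
CH2CONHCH2: amide, 1 C=O (running total 4).
CH(COCl): acyl halide, 1 C=O (running total 5).
CH(COCH3): ketone, 1 C=O (running total 6).

6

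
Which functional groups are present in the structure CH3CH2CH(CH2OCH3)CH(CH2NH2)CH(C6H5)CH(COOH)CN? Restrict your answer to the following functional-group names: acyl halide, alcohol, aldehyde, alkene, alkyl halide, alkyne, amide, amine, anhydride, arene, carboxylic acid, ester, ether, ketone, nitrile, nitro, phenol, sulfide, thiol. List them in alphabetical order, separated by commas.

Working along the chain:
  CH(CH2OCH3): pendant –CH2OCH3: C–O–C linkage → ether.
  CH(CH2NH2): pendant –CH2NH2: N on sp³ C, no adjacent C=O → amine.
  CH(C6H5): pendant –C6H5: benzene ring → arene.
  CH(COOH): pendant –COOH: carbonyl C bonded to C and –OH → carboxylic acid.
  CN: –C≡N: carbon triple-bonded to nitrogen → nitrile.

amine, arene, carboxylic acid, ether, nitrile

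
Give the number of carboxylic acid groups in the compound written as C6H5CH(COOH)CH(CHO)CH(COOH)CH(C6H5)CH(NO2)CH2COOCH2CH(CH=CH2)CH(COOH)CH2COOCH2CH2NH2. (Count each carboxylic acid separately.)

3

Taking each segment in turn:
  C6H5: C6H5– phenyl ring → arene.
  CH(COOH): pendant –COOH: carbonyl C bonded to C and –OH → carboxylic acid.
  CH(CHO): pendant –CHO: carbonyl C bonded to C and H → aldehyde.
  CH(COOH): pendant –COOH: carbonyl C bonded to C and –OH → carboxylic acid.
  CH(C6H5): pendant –C6H5: benzene ring → arene.
  CH(NO2): –NO2 on an sp³ carbon → nitro (the N=O is not a carbonyl).
  CH2COOCH2: –C(=O)–O–C with C on the carbonyl side → ester.
  CH(CH=CH2): pendant –CH=CH2: C=C double bond → alkene.
  CH(COOH): pendant –COOH: carbonyl C bonded to C and –OH → carboxylic acid.
  CH2COOCH2: –C(=O)–O–C with C on the carbonyl side → ester.
  CH2NH2: –NH2 on an sp³ carbon with no adjacent C=O → amine.
Carboxylic acid appears at: CH(COOH), CH(COOH), CH(COOH) → 3.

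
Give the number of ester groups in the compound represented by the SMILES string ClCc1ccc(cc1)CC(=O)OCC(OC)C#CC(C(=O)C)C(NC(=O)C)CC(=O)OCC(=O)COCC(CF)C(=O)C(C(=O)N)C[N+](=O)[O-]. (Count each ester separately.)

Reading the structure from left to right:
  ClCH2: halogen on an sp³ carbon → alkyl halide.
  C6H4: para-disubstituted benzene ring → arene.
  CH2COOCH2: –C(=O)–O–C with C on the carbonyl side → ester.
  CH(OCH3): pendant –OCH3: C–O–C with sp³ C, no adjacent C=O → ether.
  C≡C: C≡C triple bond → alkyne.
  CH(COCH3): pendant –COCH3: carbonyl C bonded to two carbons → ketone.
  CH(NHCOCH3): pendant –NHC(=O)CH3: N bonded to a carbonyl → amide (not amine).
  CH2COOCH2: –C(=O)–O–C with C on the carbonyl side → ester.
  CO: –C(=O)– with carbon on both sides → ketone.
  CH2OCH2: C–O–C with sp³ carbons on both sides and no adjacent C=O → ether.
  CH(CH2F): pendant –CH2X: halogen on sp³ carbon → alkyl halide.
  CO: –C(=O)– with carbon on both sides → ketone.
  CH(CONH2): pendant –CONH2: carbonyl C bonded to C and N → amide.
  CH2NO2: –NO2 on carbon → nitro group.
Ester appears at: CH2COOCH2, CH2COOCH2 → 2.

2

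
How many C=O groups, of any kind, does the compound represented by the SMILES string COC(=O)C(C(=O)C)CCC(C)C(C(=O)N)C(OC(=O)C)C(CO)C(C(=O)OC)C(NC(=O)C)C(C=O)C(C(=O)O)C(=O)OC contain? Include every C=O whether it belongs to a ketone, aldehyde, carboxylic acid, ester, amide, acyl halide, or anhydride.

9

CH3OOC: ester, 1 C=O (running total 1).
CH(COCH3): ketone, 1 C=O (running total 2).
CH(CONH2): amide, 1 C=O (running total 3).
CH(OCOCH3): ester, 1 C=O (running total 4).
CH(COOCH3): ester, 1 C=O (running total 5).
CH(NHCOCH3): amide, 1 C=O (running total 6).
CH(CHO): aldehyde, 1 C=O (running total 7).
CH(COOH): carboxylic acid, 1 C=O (running total 8).
COOCH3: ester, 1 C=O (running total 9).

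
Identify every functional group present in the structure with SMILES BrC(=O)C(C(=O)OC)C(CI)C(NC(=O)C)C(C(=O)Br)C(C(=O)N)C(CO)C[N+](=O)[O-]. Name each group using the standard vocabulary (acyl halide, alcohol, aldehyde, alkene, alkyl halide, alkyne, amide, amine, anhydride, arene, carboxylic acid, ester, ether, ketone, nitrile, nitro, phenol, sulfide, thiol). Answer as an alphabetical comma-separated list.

acyl halide, alcohol, alkyl halide, amide, ester, nitro

–C(=O)Br: carbonyl C bonded to C and to a halogen → acyl halide (not alkyl halide).
pendant –COOCH3: carbonyl C bonded to C and –OCH3 → ester.
pendant –CH2X: halogen on sp³ carbon → alkyl halide.
pendant –NHC(=O)CH3: N bonded to a carbonyl → amide (not amine).
pendant –C(=O)X: carbonyl C bonded to C and halogen → acyl halide.
pendant –CONH2: carbonyl C bonded to C and N → amide.
pendant –CH2OH on an sp³ backbone C → alcohol.
–NO2 on carbon → nitro group.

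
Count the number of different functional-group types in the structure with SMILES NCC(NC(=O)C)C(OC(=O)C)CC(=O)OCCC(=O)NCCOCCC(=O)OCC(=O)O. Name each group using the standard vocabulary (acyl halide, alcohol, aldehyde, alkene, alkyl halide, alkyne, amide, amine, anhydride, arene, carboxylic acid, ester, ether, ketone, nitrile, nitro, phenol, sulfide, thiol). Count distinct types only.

Taking each segment in turn:
  H2NCH2: –NH2 on an sp³ carbon with no adjacent C=O → amine.
  CH(NHCOCH3): pendant –NHC(=O)CH3: N bonded to a carbonyl → amide (not amine).
  CH(OCOCH3): pendant –OC(=O)CH3: an acyloxy group → ester.
  CH2COOCH2: –C(=O)–O–C with C on the carbonyl side → ester.
  CH2CONHCH2: –C(=O)–N– linkage → amide (the N is not an amine).
  CH2OCH2: C–O–C with sp³ carbons on both sides and no adjacent C=O → ether.
  CH2COOCH2: –C(=O)–O–C with C on the carbonyl side → ester.
  COOH: –COOH: carbonyl C bonded to –OH and C → carboxylic acid (the –OH is not a separate alcohol).
Distinct types present: amide, amine, carboxylic acid, ester, ether.

5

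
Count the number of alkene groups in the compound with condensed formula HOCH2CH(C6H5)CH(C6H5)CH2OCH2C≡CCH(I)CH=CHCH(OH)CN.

HO– on an sp³ carbon → alcohol.
pendant –C6H5: benzene ring → arene.
pendant –C6H5: benzene ring → arene.
C–O–C with sp³ carbons on both sides and no adjacent C=O → ether.
C≡C triple bond → alkyne.
halogen on an sp³ carbon → alkyl halide.
C=C double bond → alkene.
–OH on an sp³ carbon → alcohol (secondary).
–C≡N: carbon triple-bonded to nitrogen → nitrile.
Alkene appears at: CH=CH → 1.

1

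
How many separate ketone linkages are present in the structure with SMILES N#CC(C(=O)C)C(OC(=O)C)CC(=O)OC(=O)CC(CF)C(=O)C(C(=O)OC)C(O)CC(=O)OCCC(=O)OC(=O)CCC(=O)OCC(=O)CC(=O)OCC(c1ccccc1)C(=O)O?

N≡C–: carbon triple-bonded to nitrogen → nitrile.
pendant –COCH3: carbonyl C bonded to two carbons → ketone.
pendant –OC(=O)CH3: an acyloxy group → ester.
two acyl groups sharing one oxygen, –C(=O)–O–C(=O)– → anhydride.
pendant –CH2X: halogen on sp³ carbon → alkyl halide.
–C(=O)– with carbon on both sides → ketone.
pendant –COOCH3: carbonyl C bonded to C and –OCH3 → ester.
–OH on an sp³ carbon → alcohol (secondary).
–C(=O)–O–C with C on the carbonyl side → ester.
two acyl groups sharing one oxygen, –C(=O)–O–C(=O)– → anhydride.
–C(=O)–O–C with C on the carbonyl side → ester.
–C(=O)– with carbon on both sides → ketone.
–C(=O)–O–C with C on the carbonyl side → ester.
pendant –C6H5: benzene ring → arene.
–COOH: carbonyl C bonded to –OH and C → carboxylic acid (the –OH is not a separate alcohol).
Ketone appears at: CH(COCH3), CO, CO → 3.

3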